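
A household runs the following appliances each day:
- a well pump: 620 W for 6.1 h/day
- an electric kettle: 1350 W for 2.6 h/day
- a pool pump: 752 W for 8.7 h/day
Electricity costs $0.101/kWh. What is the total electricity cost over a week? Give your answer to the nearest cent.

$9.78

well pump: 620 W × 6.1 h × 7 d = 26,474 Wh = 26.47 kWh
electric kettle: 1350 W × 2.6 h × 7 d = 24,570 Wh = 24.57 kWh
pool pump: 752 W × 8.7 h × 7 d = 45,797 Wh = 45.8 kWh
Total energy = 26.47 + 24.57 + 45.8 = 96.84 kWh
Cost = 96.84 kWh × $0.101 = $9.78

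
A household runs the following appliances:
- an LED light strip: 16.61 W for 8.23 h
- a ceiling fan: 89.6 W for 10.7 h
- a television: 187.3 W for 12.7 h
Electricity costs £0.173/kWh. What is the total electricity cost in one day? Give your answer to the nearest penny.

£0.60

LED light strip: 16.61 W × 8.23 h = 137 Wh = 0.1367 kWh
ceiling fan: 89.6 W × 10.7 h = 959 Wh = 0.9587 kWh
television: 187.3 W × 12.7 h = 2,379 Wh = 2.379 kWh
Total energy = 0.1367 + 0.9587 + 2.379 = 3.474 kWh
Cost = 3.474 kWh × £0.173 = £0.60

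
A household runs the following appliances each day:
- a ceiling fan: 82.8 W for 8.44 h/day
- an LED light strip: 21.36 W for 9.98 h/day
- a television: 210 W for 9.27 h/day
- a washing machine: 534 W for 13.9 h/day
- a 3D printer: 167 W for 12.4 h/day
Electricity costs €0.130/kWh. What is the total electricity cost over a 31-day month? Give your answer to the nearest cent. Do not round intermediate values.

€49.78

ceiling fan: 82.8 W × 8.44 h × 31 d = 21,664 Wh = 21.66 kWh
LED light strip: 21.36 W × 9.98 h × 31 d = 6,608 Wh = 6.608 kWh
television: 210 W × 9.27 h × 31 d = 60,348 Wh = 60.35 kWh
washing machine: 534 W × 13.9 h × 31 d = 230,101 Wh = 230.1 kWh
3D printer: 167 W × 12.4 h × 31 d = 64,195 Wh = 64.19 kWh
Total energy = 21.66 + 6.608 + 60.35 + 230.1 + 64.19 = 382.9 kWh
Cost = 382.9 kWh × €0.130 = €49.78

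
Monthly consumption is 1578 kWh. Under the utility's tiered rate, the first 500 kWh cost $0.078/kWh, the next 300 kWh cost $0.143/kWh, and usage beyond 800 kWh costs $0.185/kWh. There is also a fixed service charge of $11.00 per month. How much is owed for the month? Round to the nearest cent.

$236.83

First 500 kWh × $0.078 = $39.00
Next 300 kWh × $0.143 = $42.90
Remaining 778 kWh × $0.185 = $143.93
Energy charge = $225.83; + service $11.00 = $236.83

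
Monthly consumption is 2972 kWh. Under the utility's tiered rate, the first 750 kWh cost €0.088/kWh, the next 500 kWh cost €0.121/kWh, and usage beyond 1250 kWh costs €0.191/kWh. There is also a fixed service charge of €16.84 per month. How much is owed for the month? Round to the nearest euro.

€472

First 750 kWh × €0.088 = €66.00
Next 500 kWh × €0.121 = €60.50
Remaining 1722 kWh × €0.191 = €328.90
Energy charge = €455.40; + service €16.84 = €472.24 ≈ €472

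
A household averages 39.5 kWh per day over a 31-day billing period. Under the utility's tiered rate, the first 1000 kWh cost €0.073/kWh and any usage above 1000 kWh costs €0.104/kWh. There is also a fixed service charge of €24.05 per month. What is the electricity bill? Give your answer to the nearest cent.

Usage = 39.5 kWh/day × 31 days = 1224.5 kWh
First 1000 kWh × €0.073 = €73.00
Remaining 224.5 kWh × €0.104 = €23.35
Energy charge = €96.35; + service €24.05 = €120.40

€120.40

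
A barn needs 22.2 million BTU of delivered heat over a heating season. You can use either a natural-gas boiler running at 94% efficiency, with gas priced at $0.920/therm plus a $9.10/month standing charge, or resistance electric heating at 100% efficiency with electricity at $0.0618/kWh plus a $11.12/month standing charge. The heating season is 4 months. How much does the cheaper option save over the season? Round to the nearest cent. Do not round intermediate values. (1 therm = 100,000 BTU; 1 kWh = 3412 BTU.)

Heat load = 22.2 × 10⁶ BTU = 22,200,000 BTU
Gas: input = 22,200,000 / 0.94 = 23,617,021 BTU = 236.2 therm → 236.2 × $0.920 = $217.28; + 4 × $9.10 standing = $253.68
Electric: 22,200,000 BTU / 3412 = 6,506 kWh → × $0.0618 = $402.10; + 4 × $11.12 standing = $446.58
Difference = |$253.68 − $446.58| = $192.90

$192.90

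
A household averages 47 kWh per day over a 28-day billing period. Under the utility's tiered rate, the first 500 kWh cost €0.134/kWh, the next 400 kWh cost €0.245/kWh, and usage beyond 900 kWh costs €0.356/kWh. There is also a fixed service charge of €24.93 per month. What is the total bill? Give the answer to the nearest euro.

€338

Usage = 47 kWh/day × 28 days = 1316 kWh
First 500 kWh × €0.134 = €67.00
Next 400 kWh × €0.245 = €98.00
Remaining 416 kWh × €0.356 = €148.10
Energy charge = €313.10; + service €24.93 = €338.03 ≈ €338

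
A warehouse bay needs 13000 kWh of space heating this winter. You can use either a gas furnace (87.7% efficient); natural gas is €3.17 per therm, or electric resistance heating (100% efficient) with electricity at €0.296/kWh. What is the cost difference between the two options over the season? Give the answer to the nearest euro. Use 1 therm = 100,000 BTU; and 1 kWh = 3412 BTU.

Heat load = 13000 kWh × 3412 = 44,356,000 BTU
Gas: input = 44,356,000 / 0.877 = 50,576,967 BTU = 505.8 therm → 505.8 × €3.17 = €1,603.29
Electric: 44,356,000 BTU / 3412 = 13,000 kWh → × €0.296 = €3,848.00
Difference = |€1,603.29 − €3,848.00| = €2,244.71 ≈ €2245

€2245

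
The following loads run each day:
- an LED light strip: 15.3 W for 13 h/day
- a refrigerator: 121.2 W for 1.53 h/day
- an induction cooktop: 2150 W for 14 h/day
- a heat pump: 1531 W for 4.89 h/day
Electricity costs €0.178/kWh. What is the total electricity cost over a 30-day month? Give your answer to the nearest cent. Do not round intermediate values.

LED light strip: 15.3 W × 13 h × 30 d = 5,967 Wh = 5.967 kWh
refrigerator: 121.2 W × 1.53 h × 30 d = 5,563 Wh = 5.563 kWh
induction cooktop: 2150 W × 14 h × 30 d = 903,000 Wh = 903 kWh
heat pump: 1531 W × 4.89 h × 30 d = 224,598 Wh = 224.6 kWh
Total energy = 5.967 + 5.563 + 903 + 224.6 = 1,139 kWh
Cost = 1,139 kWh × €0.178 = €202.76

€202.76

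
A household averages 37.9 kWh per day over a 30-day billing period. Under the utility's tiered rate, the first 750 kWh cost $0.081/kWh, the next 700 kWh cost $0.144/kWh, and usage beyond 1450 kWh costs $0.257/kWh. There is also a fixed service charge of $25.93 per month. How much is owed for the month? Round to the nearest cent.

$142.41

Usage = 37.9 kWh/day × 30 days = 1137 kWh
First 750 kWh × $0.081 = $60.75
Next 387 kWh × $0.144 = $55.73
Remaining tier: 0 kWh (not reached)
Energy charge = $116.48; + service $25.93 = $142.41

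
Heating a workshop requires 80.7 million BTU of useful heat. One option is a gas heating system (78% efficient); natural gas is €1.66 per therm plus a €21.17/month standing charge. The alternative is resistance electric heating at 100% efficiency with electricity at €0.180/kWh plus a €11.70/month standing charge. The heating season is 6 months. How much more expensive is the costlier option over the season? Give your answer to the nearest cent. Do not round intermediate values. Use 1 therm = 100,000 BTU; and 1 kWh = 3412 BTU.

Heat load = 80.7 × 10⁶ BTU = 80,700,000 BTU
Gas: input = 80,700,000 / 0.78 = 103,461,538 BTU = 1,035 therm → 1,035 × €1.66 = €1,717.46; + 6 × €21.17 standing = €1,844.48
Electric: 80,700,000 BTU / 3412 = 23,650 kWh → × €0.180 = €4,257.33; + 6 × €11.70 standing = €4,327.53
Difference = |€1,844.48 − €4,327.53| = €2,483.05

€2483.05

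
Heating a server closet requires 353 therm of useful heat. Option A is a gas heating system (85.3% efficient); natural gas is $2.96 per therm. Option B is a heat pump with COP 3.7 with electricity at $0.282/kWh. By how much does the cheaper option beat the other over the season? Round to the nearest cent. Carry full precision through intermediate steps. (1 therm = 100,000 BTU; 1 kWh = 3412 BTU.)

$436.43

Heat load = 353 therm × 100,000 = 35,300,000 BTU
Gas: input = 35,300,000 / 0.853 = 41,383,353 BTU = 413.8 therm → 413.8 × $2.96 = $1,224.95
Heat pump: 35,300,000 BTU / 3412 = 10,350 kWh heat; / 3.7 = 2,796 kWh in → × $0.282 = $788.52
Difference = |$1,224.95 − $788.52| = $436.43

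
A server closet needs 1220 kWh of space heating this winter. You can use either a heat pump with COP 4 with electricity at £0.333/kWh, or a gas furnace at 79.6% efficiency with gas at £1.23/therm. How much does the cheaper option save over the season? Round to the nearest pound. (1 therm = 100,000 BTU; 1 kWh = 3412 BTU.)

Heat load = 1220 kWh × 3412 = 4,162,640 BTU
Gas: input = 4,162,640 / 0.796 = 5,229,447 BTU = 52.29 therm → 52.29 × £1.23 = £64.32
Heat pump: 4,162,640 BTU / 3412 = 1,220 kWh heat; / 4 = 305 kWh in → × £0.333 = £101.57
Difference = |£64.32 − £101.57| = £37.24 ≈ £37

£37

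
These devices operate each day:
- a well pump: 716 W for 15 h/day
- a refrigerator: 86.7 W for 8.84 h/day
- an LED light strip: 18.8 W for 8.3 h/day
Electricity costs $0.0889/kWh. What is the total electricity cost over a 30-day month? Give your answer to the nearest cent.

$31.10

well pump: 716 W × 15 h × 30 d = 322,200 Wh = 322.2 kWh
refrigerator: 86.7 W × 8.84 h × 30 d = 22,993 Wh = 22.99 kWh
LED light strip: 18.8 W × 8.3 h × 30 d = 4,681 Wh = 4.681 kWh
Total energy = 322.2 + 22.99 + 4.681 = 349.9 kWh
Cost = 349.9 kWh × $0.0889 = $31.10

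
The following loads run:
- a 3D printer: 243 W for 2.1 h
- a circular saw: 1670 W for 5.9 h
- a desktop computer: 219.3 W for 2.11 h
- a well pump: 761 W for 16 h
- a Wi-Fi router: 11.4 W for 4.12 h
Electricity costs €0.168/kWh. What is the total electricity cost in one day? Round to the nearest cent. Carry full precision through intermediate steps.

€3.87

3D printer: 243 W × 2.1 h = 510 Wh = 0.5103 kWh
circular saw: 1670 W × 5.9 h = 9,853 Wh = 9.853 kWh
desktop computer: 219.3 W × 2.11 h = 463 Wh = 0.4627 kWh
well pump: 761 W × 16 h = 12,176 Wh = 12.18 kWh
Wi-Fi router: 11.4 W × 4.12 h = 47 Wh = 0.04697 kWh
Total energy = 0.5103 + 9.853 + 0.4627 + 12.18 + 0.04697 = 23.05 kWh
Cost = 23.05 kWh × €0.168 = €3.87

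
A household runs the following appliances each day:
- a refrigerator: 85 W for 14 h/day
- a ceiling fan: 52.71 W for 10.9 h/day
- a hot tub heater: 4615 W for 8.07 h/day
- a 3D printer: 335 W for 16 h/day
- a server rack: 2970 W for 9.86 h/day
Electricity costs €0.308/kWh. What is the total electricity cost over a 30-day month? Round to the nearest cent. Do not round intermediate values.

€680.54

refrigerator: 85 W × 14 h × 30 d = 35,700 Wh = 35.7 kWh
ceiling fan: 52.71 W × 10.9 h × 30 d = 17,236 Wh = 17.24 kWh
hot tub heater: 4615 W × 8.07 h × 30 d = 1,117,292 Wh = 1,117 kWh
3D printer: 335 W × 16 h × 30 d = 160,800 Wh = 160.8 kWh
server rack: 2970 W × 9.86 h × 30 d = 878,526 Wh = 878.5 kWh
Total energy = 35.7 + 17.24 + 1,117 + 160.8 + 878.5 = 2,210 kWh
Cost = 2,210 kWh × €0.308 = €680.54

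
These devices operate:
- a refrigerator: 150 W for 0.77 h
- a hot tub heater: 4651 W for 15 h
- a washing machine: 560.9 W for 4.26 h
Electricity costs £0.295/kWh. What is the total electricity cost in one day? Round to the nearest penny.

refrigerator: 150 W × 0.77 h = 116 Wh = 0.1155 kWh
hot tub heater: 4651 W × 15 h = 69,765 Wh = 69.77 kWh
washing machine: 560.9 W × 4.26 h = 2,389 Wh = 2.389 kWh
Total energy = 0.1155 + 69.77 + 2.389 = 72.27 kWh
Cost = 72.27 kWh × £0.295 = £21.32

£21.32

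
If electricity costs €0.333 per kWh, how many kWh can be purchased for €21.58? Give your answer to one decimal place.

64.8 kWh

€21.58 / €0.333 per kWh = 64.8 kWh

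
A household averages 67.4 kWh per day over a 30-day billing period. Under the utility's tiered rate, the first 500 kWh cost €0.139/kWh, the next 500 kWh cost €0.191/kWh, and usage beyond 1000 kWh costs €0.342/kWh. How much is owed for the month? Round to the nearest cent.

€514.52

Usage = 67.4 kWh/day × 30 days = 2022 kWh
First 500 kWh × €0.139 = €69.50
Next 500 kWh × €0.191 = €95.50
Remaining 1022 kWh × €0.342 = €349.52
Total = €514.52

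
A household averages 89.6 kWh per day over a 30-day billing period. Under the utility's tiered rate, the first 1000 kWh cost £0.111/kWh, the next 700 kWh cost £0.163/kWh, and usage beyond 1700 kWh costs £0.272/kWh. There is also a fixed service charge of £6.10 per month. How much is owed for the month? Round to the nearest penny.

Usage = 89.6 kWh/day × 30 days = 2688 kWh
First 1000 kWh × £0.111 = £111.00
Next 700 kWh × £0.163 = £114.10
Remaining 988 kWh × £0.272 = £268.74
Energy charge = £493.84; + service £6.10 = £499.94

£499.94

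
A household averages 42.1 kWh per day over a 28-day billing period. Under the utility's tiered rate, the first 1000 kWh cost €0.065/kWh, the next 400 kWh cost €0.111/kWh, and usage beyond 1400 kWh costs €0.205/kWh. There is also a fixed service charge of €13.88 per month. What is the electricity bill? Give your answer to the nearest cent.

€98.73

Usage = 42.1 kWh/day × 28 days = 1178.8 kWh
First 1000 kWh × €0.065 = €65.00
Next 178.8 kWh × €0.111 = €19.85
Remaining tier: 0 kWh (not reached)
Energy charge = €84.85; + service €13.88 = €98.73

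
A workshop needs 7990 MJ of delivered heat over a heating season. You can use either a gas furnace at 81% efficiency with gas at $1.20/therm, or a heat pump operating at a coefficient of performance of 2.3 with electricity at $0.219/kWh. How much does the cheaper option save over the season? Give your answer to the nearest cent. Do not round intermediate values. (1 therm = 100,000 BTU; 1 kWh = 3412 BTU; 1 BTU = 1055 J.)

$99.15

Heat load = 7990 MJ = 7,990,000,000 J / 1055 = 7,573,460 BTU
Gas: input = 7,573,460 / 0.81 = 9,349,950 BTU = 93.5 therm → 93.5 × $1.20 = $112.20
Heat pump: 7,573,460 BTU / 3412 = 2,220 kWh heat; / 2.3 = 965.1 kWh in → × $0.219 = $211.35
Difference = |$112.20 − $211.35| = $99.15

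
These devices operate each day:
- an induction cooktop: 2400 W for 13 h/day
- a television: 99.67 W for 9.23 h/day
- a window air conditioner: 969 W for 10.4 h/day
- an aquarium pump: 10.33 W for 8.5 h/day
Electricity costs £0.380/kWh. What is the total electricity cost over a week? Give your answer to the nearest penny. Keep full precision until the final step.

£112.48

induction cooktop: 2400 W × 13 h × 7 d = 218,400 Wh = 218.4 kWh
television: 99.67 W × 9.23 h × 7 d = 6,440 Wh = 6.44 kWh
window air conditioner: 969 W × 10.4 h × 7 d = 70,543 Wh = 70.54 kWh
aquarium pump: 10.33 W × 8.5 h × 7 d = 615 Wh = 0.6146 kWh
Total energy = 218.4 + 6.44 + 70.54 + 0.6146 = 296 kWh
Cost = 296 kWh × £0.380 = £112.48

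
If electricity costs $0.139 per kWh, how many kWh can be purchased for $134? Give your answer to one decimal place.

964.0 kWh

$134 / $0.139 per kWh = 964 kWh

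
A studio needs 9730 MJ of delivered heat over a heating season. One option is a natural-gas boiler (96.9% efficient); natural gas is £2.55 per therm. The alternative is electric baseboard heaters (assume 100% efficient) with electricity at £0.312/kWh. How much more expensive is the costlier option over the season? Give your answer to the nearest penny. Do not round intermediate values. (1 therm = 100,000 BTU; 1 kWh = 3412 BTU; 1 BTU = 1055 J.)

£600.64

Heat load = 9730 MJ = 9,730,000,000 J / 1055 = 9,222,749 BTU
Gas: input = 9,222,749 / 0.969 = 9,517,801 BTU = 95.18 therm → 95.18 × £2.55 = £242.70
Electric: 9,222,749 BTU / 3412 = 2,703 kWh → × £0.312 = £843.35
Difference = |£242.70 − £843.35| = £600.64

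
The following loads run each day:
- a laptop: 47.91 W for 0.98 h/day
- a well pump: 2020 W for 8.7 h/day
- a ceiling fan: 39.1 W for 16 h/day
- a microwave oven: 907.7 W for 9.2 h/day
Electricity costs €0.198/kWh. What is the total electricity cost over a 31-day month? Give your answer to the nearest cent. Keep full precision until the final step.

laptop: 47.91 W × 0.98 h × 31 d = 1,456 Wh = 1.456 kWh
well pump: 2020 W × 8.7 h × 31 d = 544,794 Wh = 544.8 kWh
ceiling fan: 39.1 W × 16 h × 31 d = 19,394 Wh = 19.39 kWh
microwave oven: 907.7 W × 9.2 h × 31 d = 258,876 Wh = 258.9 kWh
Total energy = 1.456 + 544.8 + 19.39 + 258.9 = 824.5 kWh
Cost = 824.5 kWh × €0.198 = €163.25

€163.25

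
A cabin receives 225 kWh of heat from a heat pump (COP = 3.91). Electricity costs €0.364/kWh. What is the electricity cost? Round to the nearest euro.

Electrical input = 225 kWh / 3.91 = 57.54 kWh
Cost = 57.54 × €0.364/kWh = €20.95 ≈ €21

€21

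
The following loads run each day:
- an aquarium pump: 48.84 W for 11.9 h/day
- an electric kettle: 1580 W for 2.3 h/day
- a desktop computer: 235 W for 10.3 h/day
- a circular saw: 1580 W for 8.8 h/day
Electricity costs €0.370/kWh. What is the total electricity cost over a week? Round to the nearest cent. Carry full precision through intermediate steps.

€53.20

aquarium pump: 48.84 W × 11.9 h × 7 d = 4,068 Wh = 4.068 kWh
electric kettle: 1580 W × 2.3 h × 7 d = 25,438 Wh = 25.44 kWh
desktop computer: 235 W × 10.3 h × 7 d = 16,944 Wh = 16.94 kWh
circular saw: 1580 W × 8.8 h × 7 d = 97,328 Wh = 97.33 kWh
Total energy = 4.068 + 25.44 + 16.94 + 97.33 = 143.8 kWh
Cost = 143.8 kWh × €0.370 = €53.20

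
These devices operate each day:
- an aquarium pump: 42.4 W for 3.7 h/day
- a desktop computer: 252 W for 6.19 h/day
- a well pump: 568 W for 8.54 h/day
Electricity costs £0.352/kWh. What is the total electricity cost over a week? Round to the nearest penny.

aquarium pump: 42.4 W × 3.7 h × 7 d = 1,098 Wh = 1.098 kWh
desktop computer: 252 W × 6.19 h × 7 d = 10,919 Wh = 10.92 kWh
well pump: 568 W × 8.54 h × 7 d = 33,955 Wh = 33.96 kWh
Total energy = 1.098 + 10.92 + 33.96 = 45.97 kWh
Cost = 45.97 kWh × £0.352 = £16.18

£16.18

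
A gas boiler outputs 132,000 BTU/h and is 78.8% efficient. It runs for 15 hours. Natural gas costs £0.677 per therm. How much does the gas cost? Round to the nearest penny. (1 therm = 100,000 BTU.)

Heat delivered = 132,000 BTU/h × 15 h = 1,980,000 BTU
Gas input = 1,980,000 / 0.788 = 2,512,690 BTU
= 2,512,690 / 100,000 = 25.13 therm
Cost = 25.13 × £0.677/therm = £17.01

£17.01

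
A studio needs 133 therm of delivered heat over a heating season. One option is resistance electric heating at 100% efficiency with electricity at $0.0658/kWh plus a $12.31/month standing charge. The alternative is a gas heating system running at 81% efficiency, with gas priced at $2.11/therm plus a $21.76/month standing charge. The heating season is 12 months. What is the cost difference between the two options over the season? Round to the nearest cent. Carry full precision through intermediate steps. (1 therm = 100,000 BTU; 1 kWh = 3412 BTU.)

Heat load = 133 therm × 100,000 = 13,300,000 BTU
Gas: input = 13,300,000 / 0.81 = 16,419,753 BTU = 164.2 therm → 164.2 × $2.11 = $346.46; + 12 × $21.76 standing = $607.58
Electric: 13,300,000 BTU / 3412 = 3,898 kWh → × $0.0658 = $256.49; + 12 × $12.31 standing = $404.21
Difference = |$607.58 − $404.21| = $203.37

$203.37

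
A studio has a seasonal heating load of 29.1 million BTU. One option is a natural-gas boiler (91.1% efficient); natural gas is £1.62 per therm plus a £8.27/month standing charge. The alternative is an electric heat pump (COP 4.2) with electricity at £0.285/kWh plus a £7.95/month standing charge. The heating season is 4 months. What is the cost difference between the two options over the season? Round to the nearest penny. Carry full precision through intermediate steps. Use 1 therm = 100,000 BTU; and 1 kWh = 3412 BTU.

Heat load = 29.1 × 10⁶ BTU = 29,100,000 BTU
Gas: input = 29,100,000 / 0.911 = 31,942,920 BTU = 319.4 therm → 319.4 × £1.62 = £517.48; + 4 × £8.27 standing = £550.56
Heat pump: 29,100,000 BTU / 3412 = 8,529 kWh heat; / 4.2 = 2,031 kWh in → × £0.285 = £578.73; + 4 × £7.95 standing = £610.53
Difference = |£550.56 − £610.53| = £59.98

£59.98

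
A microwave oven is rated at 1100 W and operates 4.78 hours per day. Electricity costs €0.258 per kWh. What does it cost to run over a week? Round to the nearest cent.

€9.50

Energy = 1100 W × 4.78 h/day × 7 days = 36,806 Wh = 36.81 kWh
Cost = 36.81 kWh × €0.258/kWh = €9.50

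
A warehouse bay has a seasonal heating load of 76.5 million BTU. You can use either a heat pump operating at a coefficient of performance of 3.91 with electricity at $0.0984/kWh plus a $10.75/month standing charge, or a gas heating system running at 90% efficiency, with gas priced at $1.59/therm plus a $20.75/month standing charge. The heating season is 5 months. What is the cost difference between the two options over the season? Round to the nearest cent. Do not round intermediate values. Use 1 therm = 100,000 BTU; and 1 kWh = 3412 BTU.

Heat load = 76.5 × 10⁶ BTU = 76,500,000 BTU
Gas: input = 76,500,000 / 0.90 = 85,000,000 BTU = 850 therm → 850 × $1.59 = $1,351.50; + 5 × $20.75 standing = $1,455.25
Heat pump: 76,500,000 BTU / 3412 = 22,420 kWh heat; / 3.91 = 5,734 kWh in → × $0.0984 = $564.25; + 5 × $10.75 standing = $618.00
Difference = |$1,455.25 − $618.00| = $837.25

$837.25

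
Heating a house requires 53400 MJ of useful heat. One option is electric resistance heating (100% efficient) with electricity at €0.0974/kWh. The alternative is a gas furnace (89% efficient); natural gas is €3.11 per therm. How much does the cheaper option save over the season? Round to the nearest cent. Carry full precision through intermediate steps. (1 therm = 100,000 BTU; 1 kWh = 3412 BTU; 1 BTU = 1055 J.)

Heat load = 53400 MJ = 53,400,000,000 J / 1055 = 50,616,114 BTU
Gas: input = 50,616,114 / 0.89 = 56,872,038 BTU = 568.7 therm → 568.7 × €3.11 = €1,768.72
Electric: 50,616,114 BTU / 3412 = 14,830 kWh → × €0.0974 = €1,444.90
Difference = |€1,768.72 − €1,444.90| = €323.82

€323.82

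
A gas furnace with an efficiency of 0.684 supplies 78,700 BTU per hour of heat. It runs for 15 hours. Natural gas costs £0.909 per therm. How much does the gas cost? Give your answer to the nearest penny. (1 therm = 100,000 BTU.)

£15.69

Heat delivered = 78,700 BTU/h × 15 h = 1,180,500 BTU
Gas input = 1,180,500 / 0.684 = 1,725,877 BTU
= 1,725,877 / 100,000 = 17.26 therm
Cost = 17.26 × £0.909/therm = £15.69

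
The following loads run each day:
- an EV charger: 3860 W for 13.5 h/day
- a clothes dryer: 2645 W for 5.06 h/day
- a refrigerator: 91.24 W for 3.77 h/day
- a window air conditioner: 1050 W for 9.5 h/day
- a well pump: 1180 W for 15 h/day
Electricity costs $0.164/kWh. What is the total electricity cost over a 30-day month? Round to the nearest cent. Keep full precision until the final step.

EV charger: 3860 W × 13.5 h × 30 d = 1,563,300 Wh = 1,563 kWh
clothes dryer: 2645 W × 5.06 h × 30 d = 401,511 Wh = 401.5 kWh
refrigerator: 91.24 W × 3.77 h × 30 d = 10,319 Wh = 10.32 kWh
window air conditioner: 1050 W × 9.5 h × 30 d = 299,250 Wh = 299.2 kWh
well pump: 1180 W × 15 h × 30 d = 531,000 Wh = 531 kWh
Total energy = 1,563 + 401.5 + 10.32 + 299.2 + 531 = 2,805 kWh
Cost = 2,805 kWh × $0.164 = $460.08

$460.08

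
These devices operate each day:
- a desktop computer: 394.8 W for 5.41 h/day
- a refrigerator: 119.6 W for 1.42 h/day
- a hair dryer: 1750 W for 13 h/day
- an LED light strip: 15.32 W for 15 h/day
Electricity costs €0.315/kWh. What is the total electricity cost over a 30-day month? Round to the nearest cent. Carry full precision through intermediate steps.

€238.95

desktop computer: 394.8 W × 5.41 h × 30 d = 64,076 Wh = 64.08 kWh
refrigerator: 119.6 W × 1.42 h × 30 d = 5,095 Wh = 5.095 kWh
hair dryer: 1750 W × 13 h × 30 d = 682,500 Wh = 682.5 kWh
LED light strip: 15.32 W × 15 h × 30 d = 6,894 Wh = 6.894 kWh
Total energy = 64.08 + 5.095 + 682.5 + 6.894 = 758.6 kWh
Cost = 758.6 kWh × €0.315 = €238.95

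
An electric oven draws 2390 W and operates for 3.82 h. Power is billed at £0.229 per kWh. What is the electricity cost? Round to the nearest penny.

£2.09

Energy = 2390 W × 3.82 h = 9,130 Wh = 9.13 kWh
Cost = 9.13 kWh × £0.229/kWh = £2.09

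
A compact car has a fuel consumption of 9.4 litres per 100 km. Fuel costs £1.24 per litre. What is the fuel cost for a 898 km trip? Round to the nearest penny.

Fuel = 9.4 L/100 km × 898 km / 100 = 84.41 L
Cost = 84.41 L × £1.24/L = £104.67

£104.67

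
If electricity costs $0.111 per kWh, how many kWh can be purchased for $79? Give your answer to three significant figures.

712 kWh

$79 / $0.111 per kWh = 711.7 kWh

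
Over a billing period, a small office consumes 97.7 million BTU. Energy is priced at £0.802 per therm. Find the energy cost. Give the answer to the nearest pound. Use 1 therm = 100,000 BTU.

£784

97.7 million BTU × (10 therm/million BTU) = 977 therm
Cost = 977 therm × £0.802/therm = £783.55 ≈ £784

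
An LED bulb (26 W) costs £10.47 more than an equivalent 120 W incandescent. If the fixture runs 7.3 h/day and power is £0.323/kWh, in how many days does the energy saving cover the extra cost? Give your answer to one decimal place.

47.2 days

Power saved = 120 − 26 = 94 W
Daily energy saved = 94 W × 7.3 h = 686.2 Wh = 0.6862 kWh
Daily savings = 0.6862 × £0.323 = £0.2216
Payback = £10.47 / £0.2216 per day = 47.24 days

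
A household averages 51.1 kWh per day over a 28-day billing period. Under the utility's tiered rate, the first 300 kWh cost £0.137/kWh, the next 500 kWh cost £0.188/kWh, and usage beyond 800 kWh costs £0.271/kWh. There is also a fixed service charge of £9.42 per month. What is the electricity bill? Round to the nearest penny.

Usage = 51.1 kWh/day × 28 days = 1430.8 kWh
First 300 kWh × £0.137 = £41.10
Next 500 kWh × £0.188 = £94.00
Remaining 630.8 kWh × £0.271 = £170.95
Energy charge = £306.05; + service £9.42 = £315.47

£315.47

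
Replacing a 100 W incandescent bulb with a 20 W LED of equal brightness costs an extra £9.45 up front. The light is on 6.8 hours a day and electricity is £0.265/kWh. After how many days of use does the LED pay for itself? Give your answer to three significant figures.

65.6 days

Power saved = 100 − 20 = 80 W
Daily energy saved = 80 W × 6.8 h = 544 Wh = 0.544 kWh
Daily savings = 0.544 × £0.265 = £0.1442
Payback = £9.45 / £0.1442 per day = 65.55 days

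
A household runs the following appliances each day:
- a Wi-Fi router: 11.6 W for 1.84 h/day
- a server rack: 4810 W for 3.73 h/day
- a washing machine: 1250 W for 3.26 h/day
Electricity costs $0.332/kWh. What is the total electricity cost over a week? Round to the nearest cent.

$51.22

Wi-Fi router: 11.6 W × 1.84 h × 7 d = 149 Wh = 0.1494 kWh
server rack: 4810 W × 3.73 h × 7 d = 125,589 Wh = 125.6 kWh
washing machine: 1250 W × 3.26 h × 7 d = 28,525 Wh = 28.52 kWh
Total energy = 0.1494 + 125.6 + 28.52 = 154.3 kWh
Cost = 154.3 kWh × $0.332 = $51.22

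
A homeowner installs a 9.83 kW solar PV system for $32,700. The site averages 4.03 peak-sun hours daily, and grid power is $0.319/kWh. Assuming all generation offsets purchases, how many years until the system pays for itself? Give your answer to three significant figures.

Daily generation = 9.83 kW × 4.03 h = 39.61 kWh
Annual generation = 39.61 × 365 = 14459 kWh
Annual savings = 14459 × $0.319 = $4,612.56
Payback = $32,700 / $4,612.56 = 7.09 years

7.09 years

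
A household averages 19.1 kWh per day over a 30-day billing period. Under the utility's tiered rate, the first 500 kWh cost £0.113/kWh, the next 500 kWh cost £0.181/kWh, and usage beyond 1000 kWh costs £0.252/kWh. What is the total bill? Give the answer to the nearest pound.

Usage = 19.1 kWh/day × 30 days = 573 kWh
First 500 kWh × £0.113 = £56.50
Next 73 kWh × £0.181 = £13.21
Remaining tier: 0 kWh (not reached)
Total = £69.71 ≈ £70

£70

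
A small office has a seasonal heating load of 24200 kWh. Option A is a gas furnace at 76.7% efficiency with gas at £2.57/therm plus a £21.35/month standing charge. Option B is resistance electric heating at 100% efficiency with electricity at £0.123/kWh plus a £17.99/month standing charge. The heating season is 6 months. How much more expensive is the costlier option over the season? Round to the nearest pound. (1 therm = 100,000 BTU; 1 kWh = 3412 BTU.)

£190

Heat load = 24200 kWh × 3412 = 82,570,400 BTU
Gas: input = 82,570,400 / 0.767 = 107,653,716 BTU = 1,077 therm → 1,077 × £2.57 = £2,766.70; + 6 × £21.35 standing = £2,894.80
Electric: 82,570,400 BTU / 3412 = 24,200 kWh → × £0.123 = £2,976.60; + 6 × £17.99 standing = £3,084.54
Difference = |£2,894.80 − £3,084.54| = £189.74 ≈ £190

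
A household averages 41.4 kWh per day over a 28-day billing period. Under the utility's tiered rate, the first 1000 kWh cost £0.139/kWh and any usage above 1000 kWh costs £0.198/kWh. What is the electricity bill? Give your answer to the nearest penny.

Usage = 41.4 kWh/day × 28 days = 1159.2 kWh
First 1000 kWh × £0.139 = £139.00
Remaining 159.2 kWh × £0.198 = £31.52
Total = £170.52

£170.52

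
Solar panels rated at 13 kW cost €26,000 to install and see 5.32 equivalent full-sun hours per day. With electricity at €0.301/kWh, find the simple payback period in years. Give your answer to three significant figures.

3.42 years

Daily generation = 13 kW × 5.32 h = 69.16 kWh
Annual generation = 69.16 × 365 = 25243 kWh
Annual savings = 25243 × €0.301 = €7,598.26
Payback = €26,000 / €7,598.26 = 3.42 years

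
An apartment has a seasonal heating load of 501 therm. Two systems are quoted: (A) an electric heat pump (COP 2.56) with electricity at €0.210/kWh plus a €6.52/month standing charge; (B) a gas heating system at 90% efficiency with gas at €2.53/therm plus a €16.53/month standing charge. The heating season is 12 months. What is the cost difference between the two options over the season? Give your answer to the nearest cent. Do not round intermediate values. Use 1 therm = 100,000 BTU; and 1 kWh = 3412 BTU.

€323.98

Heat load = 501 therm × 100,000 = 50,100,000 BTU
Gas: input = 50,100,000 / 0.90 = 55,666,667 BTU = 556.7 therm → 556.7 × €2.53 = €1,408.37; + 12 × €16.53 standing = €1,606.73
Heat pump: 50,100,000 BTU / 3412 = 14,680 kWh heat; / 2.56 = 5,736 kWh in → × €0.210 = €1,204.50; + 12 × €6.52 standing = €1,282.74
Difference = |€1,606.73 − €1,282.74| = €323.98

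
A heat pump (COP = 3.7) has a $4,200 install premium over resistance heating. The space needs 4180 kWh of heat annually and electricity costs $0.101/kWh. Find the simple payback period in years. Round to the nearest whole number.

14 years

Resistance: 4180 kWh × $0.101 = $422.18/yr
Heat pump: 4180 / 3.7 = 1130 kWh in → × $0.101 = $114.10/yr
Annual savings = $308.08
Payback = $4,200 / $308.08 = 13.6 years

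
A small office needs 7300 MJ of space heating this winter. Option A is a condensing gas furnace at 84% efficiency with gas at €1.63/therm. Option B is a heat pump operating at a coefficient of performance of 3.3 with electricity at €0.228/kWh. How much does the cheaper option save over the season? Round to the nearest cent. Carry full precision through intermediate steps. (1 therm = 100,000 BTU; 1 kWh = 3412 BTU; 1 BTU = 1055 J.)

€5.84

Heat load = 7300 MJ = 7,300,000,000 J / 1055 = 6,919,431 BTU
Gas: input = 6,919,431 / 0.84 = 8,237,418 BTU = 82.37 therm → 82.37 × €1.63 = €134.27
Heat pump: 6,919,431 BTU / 3412 = 2,028 kWh heat; / 3.3 = 614.5 kWh in → × €0.228 = €140.11
Difference = |€134.27 − €140.11| = €5.84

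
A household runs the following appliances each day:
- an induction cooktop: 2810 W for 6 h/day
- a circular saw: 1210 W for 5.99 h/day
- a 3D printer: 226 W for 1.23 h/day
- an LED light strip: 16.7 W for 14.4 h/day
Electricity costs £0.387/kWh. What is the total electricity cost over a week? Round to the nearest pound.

£67

induction cooktop: 2810 W × 6 h × 7 d = 118,020 Wh = 118 kWh
circular saw: 1210 W × 5.99 h × 7 d = 50,735 Wh = 50.74 kWh
3D printer: 226 W × 1.23 h × 7 d = 1,946 Wh = 1.946 kWh
LED light strip: 16.7 W × 14.4 h × 7 d = 1,683 Wh = 1.683 kWh
Total energy = 118 + 50.74 + 1.946 + 1.683 = 172.4 kWh
Cost = 172.4 kWh × £0.387 = £66.71 ≈ £67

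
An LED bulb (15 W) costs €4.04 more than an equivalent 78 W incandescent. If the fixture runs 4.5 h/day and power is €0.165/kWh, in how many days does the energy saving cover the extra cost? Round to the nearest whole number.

86 days

Power saved = 78 − 15 = 63 W
Daily energy saved = 63 W × 4.5 h = 283.5 Wh = 0.2835 kWh
Daily savings = 0.2835 × €0.165 = €0.0468
Payback = €4.04 / €0.0468 per day = 86.37 days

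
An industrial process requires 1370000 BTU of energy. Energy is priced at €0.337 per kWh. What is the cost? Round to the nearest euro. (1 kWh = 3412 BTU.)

€135

1370000 BTU × (0.00029308 kWh/BTU) = 401.5 kWh
Cost = 401.5 kWh × €0.337/kWh = €135.31 ≈ €135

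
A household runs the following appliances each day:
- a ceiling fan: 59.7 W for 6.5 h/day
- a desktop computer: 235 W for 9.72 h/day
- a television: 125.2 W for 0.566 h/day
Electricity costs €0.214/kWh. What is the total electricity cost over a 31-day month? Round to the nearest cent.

€18.20

ceiling fan: 59.7 W × 6.5 h × 31 d = 12,030 Wh = 12.03 kWh
desktop computer: 235 W × 9.72 h × 31 d = 70,810 Wh = 70.81 kWh
television: 125.2 W × 0.566 h × 31 d = 2,197 Wh = 2.197 kWh
Total energy = 12.03 + 70.81 + 2.197 = 85.04 kWh
Cost = 85.04 kWh × €0.214 = €18.20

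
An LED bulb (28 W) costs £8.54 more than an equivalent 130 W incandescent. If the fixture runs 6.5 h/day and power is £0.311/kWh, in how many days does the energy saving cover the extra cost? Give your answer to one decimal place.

Power saved = 130 − 28 = 102 W
Daily energy saved = 102 W × 6.5 h = 663 Wh = 0.663 kWh
Daily savings = 0.663 × £0.311 = £0.2062
Payback = £8.54 / £0.2062 per day = 41.42 days

41.4 days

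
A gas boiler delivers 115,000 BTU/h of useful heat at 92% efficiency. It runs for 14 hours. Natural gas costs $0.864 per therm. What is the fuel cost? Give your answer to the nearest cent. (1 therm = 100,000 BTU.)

Heat delivered = 115,000 BTU/h × 14 h = 1,610,000 BTU
Gas input = 1,610,000 / 0.92 = 1,750,000 BTU
= 1,750,000 / 100,000 = 17.5 therm
Cost = 17.5 × $0.864/therm = $15.12

$15.12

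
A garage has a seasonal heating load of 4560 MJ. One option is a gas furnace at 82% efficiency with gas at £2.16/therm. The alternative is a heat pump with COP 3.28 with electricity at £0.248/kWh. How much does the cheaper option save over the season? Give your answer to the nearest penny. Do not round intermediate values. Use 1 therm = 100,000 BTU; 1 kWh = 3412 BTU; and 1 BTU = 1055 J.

Heat load = 4560 MJ = 4,560,000,000 J / 1055 = 4,322,275 BTU
Gas: input = 4,322,275 / 0.82 = 5,271,067 BTU = 52.71 therm → 52.71 × £2.16 = £113.86
Heat pump: 4,322,275 BTU / 3412 = 1,267 kWh heat; / 3.28 = 386.2 kWh in → × £0.248 = £95.78
Difference = |£113.86 − £95.78| = £18.07

£18.07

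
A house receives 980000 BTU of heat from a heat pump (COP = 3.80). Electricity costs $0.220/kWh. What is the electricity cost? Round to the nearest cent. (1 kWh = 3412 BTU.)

Heat delivered = 980,000 BTU / 3412 = 287.2 kWh
Electrical input = 287.2 kWh / 3.80 = 75.58 kWh
Cost = 75.58 × $0.220/kWh = $16.63

$16.63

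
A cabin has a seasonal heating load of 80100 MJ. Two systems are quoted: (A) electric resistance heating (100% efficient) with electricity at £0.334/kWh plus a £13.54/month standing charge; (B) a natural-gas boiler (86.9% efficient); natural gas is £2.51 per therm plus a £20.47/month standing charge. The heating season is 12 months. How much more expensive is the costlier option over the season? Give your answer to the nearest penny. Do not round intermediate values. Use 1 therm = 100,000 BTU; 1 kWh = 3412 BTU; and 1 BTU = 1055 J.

£5156.07

Heat load = 80100 MJ = 80,100,000,000 J / 1055 = 75,924,171 BTU
Gas: input = 75,924,171 / 0.869 = 87,369,586 BTU = 873.7 therm → 873.7 × £2.51 = £2,192.98; + 12 × £20.47 standing = £2,438.62
Electric: 75,924,171 BTU / 3412 = 22,250 kWh → × £0.334 = £7,432.20; + 12 × £13.54 standing = £7,594.68
Difference = |£2,438.62 − £7,594.68| = £5,156.07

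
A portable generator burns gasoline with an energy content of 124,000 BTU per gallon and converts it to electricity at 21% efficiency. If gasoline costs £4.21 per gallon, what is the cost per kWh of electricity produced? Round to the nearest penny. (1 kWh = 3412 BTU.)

£0.55

Electrical output per gallon = 124,000 BTU × 0.21 / 3412 BTU/kWh = 7.632 kWh
Cost per kWh = £4.21 / 7.632 kWh = £0.552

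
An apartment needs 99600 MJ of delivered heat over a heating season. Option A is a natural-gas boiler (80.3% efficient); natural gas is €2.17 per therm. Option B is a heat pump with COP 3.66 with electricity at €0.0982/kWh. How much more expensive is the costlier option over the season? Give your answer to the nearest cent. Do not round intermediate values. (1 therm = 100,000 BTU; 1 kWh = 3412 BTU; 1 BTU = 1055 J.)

Heat load = 99600 MJ = 99,600,000,000 J / 1055 = 94,407,583 BTU
Gas: input = 94,407,583 / 0.803 = 117,568,596 BTU = 1,176 therm → 1,176 × €2.17 = €2,551.24
Heat pump: 94,407,583 BTU / 3412 = 27,670 kWh heat; / 3.66 = 7,560 kWh in → × €0.0982 = €742.38
Difference = |€2,551.24 − €742.38| = €1,808.86

€1808.86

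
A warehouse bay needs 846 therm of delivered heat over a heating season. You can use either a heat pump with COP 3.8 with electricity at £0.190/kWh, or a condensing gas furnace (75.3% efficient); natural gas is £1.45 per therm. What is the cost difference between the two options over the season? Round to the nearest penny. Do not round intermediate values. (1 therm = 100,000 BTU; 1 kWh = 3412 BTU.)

£389.34

Heat load = 846 therm × 100,000 = 84,600,000 BTU
Gas: input = 84,600,000 / 0.753 = 112,350,598 BTU = 1,124 therm → 1,124 × £1.45 = £1,629.08
Heat pump: 84,600,000 BTU / 3412 = 24,790 kWh heat; / 3.8 = 6,525 kWh in → × £0.190 = £1,239.74
Difference = |£1,629.08 − £1,239.74| = £389.34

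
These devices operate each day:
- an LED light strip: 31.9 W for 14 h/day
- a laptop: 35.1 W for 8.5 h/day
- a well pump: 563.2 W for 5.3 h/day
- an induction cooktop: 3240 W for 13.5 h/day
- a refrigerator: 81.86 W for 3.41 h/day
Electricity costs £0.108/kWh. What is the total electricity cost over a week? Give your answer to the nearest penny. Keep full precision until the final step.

£36.10

LED light strip: 31.9 W × 14 h × 7 d = 3,126 Wh = 3.126 kWh
laptop: 35.1 W × 8.5 h × 7 d = 2,088 Wh = 2.088 kWh
well pump: 563.2 W × 5.3 h × 7 d = 20,895 Wh = 20.89 kWh
induction cooktop: 3240 W × 13.5 h × 7 d = 306,180 Wh = 306.2 kWh
refrigerator: 81.86 W × 3.41 h × 7 d = 1,954 Wh = 1.954 kWh
Total energy = 3.126 + 2.088 + 20.89 + 306.2 + 1.954 = 334.2 kWh
Cost = 334.2 kWh × £0.108 = £36.10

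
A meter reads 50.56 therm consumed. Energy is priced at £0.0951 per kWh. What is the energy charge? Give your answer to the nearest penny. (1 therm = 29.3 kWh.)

50.56 therm × (29.3 kWh/therm) = 1,481 kWh
Cost = 1,481 kWh × £0.0951/kWh = £140.88

£140.88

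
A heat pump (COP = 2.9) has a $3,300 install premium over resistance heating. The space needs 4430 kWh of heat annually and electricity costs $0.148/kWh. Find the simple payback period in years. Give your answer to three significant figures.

Resistance: 4430 kWh × $0.148 = $655.64/yr
Heat pump: 4430 / 2.9 = 1528 kWh in → × $0.148 = $226.08/yr
Annual savings = $429.56
Payback = $3,300 / $429.56 = 7.68 years

7.68 years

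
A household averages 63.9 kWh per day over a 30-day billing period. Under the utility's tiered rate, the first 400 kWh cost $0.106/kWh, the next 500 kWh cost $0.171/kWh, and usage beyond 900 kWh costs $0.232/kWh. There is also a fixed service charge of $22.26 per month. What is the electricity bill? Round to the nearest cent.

Usage = 63.9 kWh/day × 30 days = 1917 kWh
First 400 kWh × $0.106 = $42.40
Next 500 kWh × $0.171 = $85.50
Remaining 1017 kWh × $0.232 = $235.94
Energy charge = $363.84; + service $22.26 = $386.10

$386.10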